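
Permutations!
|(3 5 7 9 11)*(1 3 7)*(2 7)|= |(1 3 5)(2 7 9 11)|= 12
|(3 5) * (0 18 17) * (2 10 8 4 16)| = 30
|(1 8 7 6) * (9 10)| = |(1 8 7 6)(9 10)| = 4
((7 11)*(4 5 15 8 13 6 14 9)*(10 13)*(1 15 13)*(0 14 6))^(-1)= (0 13 5 4 9 14)(1 10 8 15)(7 11)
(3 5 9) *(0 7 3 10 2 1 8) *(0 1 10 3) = [7, 8, 10, 5, 4, 9, 6, 0, 1, 3, 2] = (0 7)(1 8)(2 10)(3 5 9)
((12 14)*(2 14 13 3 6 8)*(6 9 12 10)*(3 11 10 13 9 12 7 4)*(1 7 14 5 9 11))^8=(1 8 4 5 12 14 10)(2 3 9 11 13 6 7)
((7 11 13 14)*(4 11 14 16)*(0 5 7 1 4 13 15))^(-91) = (0 4 7 15 1 5 11 14)(13 16)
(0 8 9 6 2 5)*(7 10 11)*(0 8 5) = (0 5 8 9 6 2)(7 10 11) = [5, 1, 0, 3, 4, 8, 2, 10, 9, 6, 11, 7]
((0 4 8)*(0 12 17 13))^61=(0 4 8 12 17 13)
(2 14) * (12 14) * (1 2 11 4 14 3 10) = (1 2 12 3 10)(4 14 11) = [0, 2, 12, 10, 14, 5, 6, 7, 8, 9, 1, 4, 3, 13, 11]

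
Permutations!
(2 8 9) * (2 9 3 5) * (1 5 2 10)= (1 5 10)(2 8 3)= [0, 5, 8, 2, 4, 10, 6, 7, 3, 9, 1]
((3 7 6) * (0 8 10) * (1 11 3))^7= ((0 8 10)(1 11 3 7 6))^7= (0 8 10)(1 3 6 11 7)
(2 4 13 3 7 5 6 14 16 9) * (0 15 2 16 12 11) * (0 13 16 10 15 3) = (0 3 7 5 6 14 12 11 13)(2 4 16 9 10 15) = [3, 1, 4, 7, 16, 6, 14, 5, 8, 10, 15, 13, 11, 0, 12, 2, 9]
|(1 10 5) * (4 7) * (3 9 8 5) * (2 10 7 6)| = |(1 7 4 6 2 10 3 9 8 5)| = 10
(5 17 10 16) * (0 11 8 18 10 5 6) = (0 11 8 18 10 16 6)(5 17) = [11, 1, 2, 3, 4, 17, 0, 7, 18, 9, 16, 8, 12, 13, 14, 15, 6, 5, 10]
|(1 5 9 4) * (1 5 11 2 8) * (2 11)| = 3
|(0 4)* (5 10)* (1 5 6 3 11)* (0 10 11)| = |(0 4 10 6 3)(1 5 11)| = 15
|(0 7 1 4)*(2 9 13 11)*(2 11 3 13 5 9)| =|(0 7 1 4)(3 13)(5 9)| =4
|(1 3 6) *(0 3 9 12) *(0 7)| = |(0 3 6 1 9 12 7)| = 7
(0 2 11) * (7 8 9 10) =[2, 1, 11, 3, 4, 5, 6, 8, 9, 10, 7, 0] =(0 2 11)(7 8 9 10)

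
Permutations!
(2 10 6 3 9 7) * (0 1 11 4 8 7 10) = (0 1 11 4 8 7 2)(3 9 10 6) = [1, 11, 0, 9, 8, 5, 3, 2, 7, 10, 6, 4]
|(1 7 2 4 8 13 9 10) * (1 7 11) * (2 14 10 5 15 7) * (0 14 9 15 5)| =|(0 14 10 2 4 8 13 15 7 9)(1 11)| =10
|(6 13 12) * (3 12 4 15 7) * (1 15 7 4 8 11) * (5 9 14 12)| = 13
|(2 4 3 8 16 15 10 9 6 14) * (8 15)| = 8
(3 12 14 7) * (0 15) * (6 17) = [15, 1, 2, 12, 4, 5, 17, 3, 8, 9, 10, 11, 14, 13, 7, 0, 16, 6] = (0 15)(3 12 14 7)(6 17)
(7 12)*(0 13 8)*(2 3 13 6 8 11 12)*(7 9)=(0 6 8)(2 3 13 11 12 9 7)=[6, 1, 3, 13, 4, 5, 8, 2, 0, 7, 10, 12, 9, 11]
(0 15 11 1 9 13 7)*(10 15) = (0 10 15 11 1 9 13 7) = [10, 9, 2, 3, 4, 5, 6, 0, 8, 13, 15, 1, 12, 7, 14, 11]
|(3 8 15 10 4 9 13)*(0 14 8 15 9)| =9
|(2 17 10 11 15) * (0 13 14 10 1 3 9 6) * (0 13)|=11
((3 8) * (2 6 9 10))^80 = (10)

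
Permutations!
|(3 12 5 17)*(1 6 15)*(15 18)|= 4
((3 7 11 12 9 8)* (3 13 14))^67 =(3 12 13 7 9 14 11 8)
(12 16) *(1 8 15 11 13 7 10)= (1 8 15 11 13 7 10)(12 16)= [0, 8, 2, 3, 4, 5, 6, 10, 15, 9, 1, 13, 16, 7, 14, 11, 12]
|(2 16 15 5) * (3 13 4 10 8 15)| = |(2 16 3 13 4 10 8 15 5)| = 9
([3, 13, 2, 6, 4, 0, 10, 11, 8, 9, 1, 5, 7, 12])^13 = (0 10 12 5 6 13 11 3 1 7)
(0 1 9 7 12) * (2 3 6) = (0 1 9 7 12)(2 3 6) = [1, 9, 3, 6, 4, 5, 2, 12, 8, 7, 10, 11, 0]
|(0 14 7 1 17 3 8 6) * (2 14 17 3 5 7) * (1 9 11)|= |(0 17 5 7 9 11 1 3 8 6)(2 14)|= 10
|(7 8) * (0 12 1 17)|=|(0 12 1 17)(7 8)|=4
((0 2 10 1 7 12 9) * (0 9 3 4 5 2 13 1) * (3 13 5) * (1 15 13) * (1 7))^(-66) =((0 5 2 10)(3 4)(7 12)(13 15))^(-66) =(15)(0 2)(5 10)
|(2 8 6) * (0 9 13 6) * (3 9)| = |(0 3 9 13 6 2 8)| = 7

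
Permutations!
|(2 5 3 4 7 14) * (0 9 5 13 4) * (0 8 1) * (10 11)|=30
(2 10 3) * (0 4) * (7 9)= (0 4)(2 10 3)(7 9)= [4, 1, 10, 2, 0, 5, 6, 9, 8, 7, 3]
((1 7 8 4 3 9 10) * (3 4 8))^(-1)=((1 7 3 9 10))^(-1)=(1 10 9 3 7)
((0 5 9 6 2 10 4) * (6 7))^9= (0 5 9 7 6 2 10 4)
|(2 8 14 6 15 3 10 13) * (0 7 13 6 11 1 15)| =12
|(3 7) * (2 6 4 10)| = |(2 6 4 10)(3 7)| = 4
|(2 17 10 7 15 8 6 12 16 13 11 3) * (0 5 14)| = 12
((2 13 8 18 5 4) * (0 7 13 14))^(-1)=(0 14 2 4 5 18 8 13 7)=((0 7 13 8 18 5 4 2 14))^(-1)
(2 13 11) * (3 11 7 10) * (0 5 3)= (0 5 3 11 2 13 7 10)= [5, 1, 13, 11, 4, 3, 6, 10, 8, 9, 0, 2, 12, 7]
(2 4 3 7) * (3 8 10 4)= (2 3 7)(4 8 10)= [0, 1, 3, 7, 8, 5, 6, 2, 10, 9, 4]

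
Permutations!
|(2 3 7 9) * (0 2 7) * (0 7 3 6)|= |(0 2 6)(3 7 9)|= 3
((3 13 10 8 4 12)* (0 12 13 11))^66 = ((0 12 3 11)(4 13 10 8))^66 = (0 3)(4 10)(8 13)(11 12)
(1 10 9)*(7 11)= [0, 10, 2, 3, 4, 5, 6, 11, 8, 1, 9, 7]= (1 10 9)(7 11)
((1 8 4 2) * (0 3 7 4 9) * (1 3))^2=((0 1 8 9)(2 3 7 4))^2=(0 8)(1 9)(2 7)(3 4)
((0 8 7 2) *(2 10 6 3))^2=(0 7 6 2 8 10 3)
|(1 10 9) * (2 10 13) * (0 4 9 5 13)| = |(0 4 9 1)(2 10 5 13)| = 4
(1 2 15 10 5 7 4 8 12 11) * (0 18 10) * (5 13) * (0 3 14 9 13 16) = [18, 2, 15, 14, 8, 7, 6, 4, 12, 13, 16, 1, 11, 5, 9, 3, 0, 17, 10] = (0 18 10 16)(1 2 15 3 14 9 13 5 7 4 8 12 11)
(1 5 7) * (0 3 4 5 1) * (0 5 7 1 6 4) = (0 3)(1 6 4 7 5) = [3, 6, 2, 0, 7, 1, 4, 5]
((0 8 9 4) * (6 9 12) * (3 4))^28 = (12)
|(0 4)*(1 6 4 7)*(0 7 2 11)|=|(0 2 11)(1 6 4 7)|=12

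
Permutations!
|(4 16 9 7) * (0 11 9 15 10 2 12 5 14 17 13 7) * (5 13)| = |(0 11 9)(2 12 13 7 4 16 15 10)(5 14 17)| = 24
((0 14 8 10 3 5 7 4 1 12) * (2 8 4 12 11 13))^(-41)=(0 7 3 8 13 1 14 12 5 10 2 11 4)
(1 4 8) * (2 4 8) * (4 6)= (1 8)(2 6 4)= [0, 8, 6, 3, 2, 5, 4, 7, 1]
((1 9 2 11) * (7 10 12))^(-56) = ((1 9 2 11)(7 10 12))^(-56) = (7 10 12)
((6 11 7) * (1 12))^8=((1 12)(6 11 7))^8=(12)(6 7 11)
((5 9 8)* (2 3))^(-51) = ((2 3)(5 9 8))^(-51) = (9)(2 3)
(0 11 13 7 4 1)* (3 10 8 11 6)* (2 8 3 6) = (0 2 8 11 13 7 4 1)(3 10) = [2, 0, 8, 10, 1, 5, 6, 4, 11, 9, 3, 13, 12, 7]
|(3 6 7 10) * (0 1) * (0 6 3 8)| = |(0 1 6 7 10 8)| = 6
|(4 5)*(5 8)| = 3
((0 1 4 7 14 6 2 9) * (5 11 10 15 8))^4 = (0 14)(1 6)(2 4)(5 8 15 10 11)(7 9)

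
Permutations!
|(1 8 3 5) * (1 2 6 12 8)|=6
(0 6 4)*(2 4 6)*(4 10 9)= [2, 1, 10, 3, 0, 5, 6, 7, 8, 4, 9]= (0 2 10 9 4)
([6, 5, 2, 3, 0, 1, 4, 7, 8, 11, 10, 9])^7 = (0 6 4)(1 5)(9 11)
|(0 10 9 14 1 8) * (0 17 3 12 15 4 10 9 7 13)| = 13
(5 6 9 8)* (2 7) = [0, 1, 7, 3, 4, 6, 9, 2, 5, 8] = (2 7)(5 6 9 8)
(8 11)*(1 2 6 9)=(1 2 6 9)(8 11)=[0, 2, 6, 3, 4, 5, 9, 7, 11, 1, 10, 8]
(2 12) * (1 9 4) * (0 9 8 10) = (0 9 4 1 8 10)(2 12) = [9, 8, 12, 3, 1, 5, 6, 7, 10, 4, 0, 11, 2]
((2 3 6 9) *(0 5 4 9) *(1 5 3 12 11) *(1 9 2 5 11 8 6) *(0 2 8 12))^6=((12)(0 3 1 11 9 5 4 8 6 2))^6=(12)(0 4 1 6 9)(2 5 3 8 11)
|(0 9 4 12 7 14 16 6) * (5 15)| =|(0 9 4 12 7 14 16 6)(5 15)| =8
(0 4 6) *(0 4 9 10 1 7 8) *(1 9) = [1, 7, 2, 3, 6, 5, 4, 8, 0, 10, 9] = (0 1 7 8)(4 6)(9 10)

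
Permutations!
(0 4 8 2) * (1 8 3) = (0 4 3 1 8 2) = [4, 8, 0, 1, 3, 5, 6, 7, 2]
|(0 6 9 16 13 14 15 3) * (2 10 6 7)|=11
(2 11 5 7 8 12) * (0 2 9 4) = (0 2 11 5 7 8 12 9 4) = [2, 1, 11, 3, 0, 7, 6, 8, 12, 4, 10, 5, 9]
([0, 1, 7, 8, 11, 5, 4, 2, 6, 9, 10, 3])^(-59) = (2 7)(3 8 6 4 11)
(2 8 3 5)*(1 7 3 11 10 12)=[0, 7, 8, 5, 4, 2, 6, 3, 11, 9, 12, 10, 1]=(1 7 3 5 2 8 11 10 12)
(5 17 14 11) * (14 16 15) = (5 17 16 15 14 11) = [0, 1, 2, 3, 4, 17, 6, 7, 8, 9, 10, 5, 12, 13, 11, 14, 15, 16]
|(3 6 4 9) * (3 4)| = 2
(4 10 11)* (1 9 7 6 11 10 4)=(1 9 7 6 11)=[0, 9, 2, 3, 4, 5, 11, 6, 8, 7, 10, 1]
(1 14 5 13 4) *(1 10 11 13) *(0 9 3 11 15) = (0 9 3 11 13 4 10 15)(1 14 5) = [9, 14, 2, 11, 10, 1, 6, 7, 8, 3, 15, 13, 12, 4, 5, 0]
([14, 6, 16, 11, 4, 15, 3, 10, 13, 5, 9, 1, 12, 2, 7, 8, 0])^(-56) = [16, 1, 13, 3, 4, 9, 6, 14, 15, 10, 7, 11, 12, 8, 0, 5, 2]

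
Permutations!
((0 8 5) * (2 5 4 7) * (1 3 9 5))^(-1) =((0 8 4 7 2 1 3 9 5))^(-1) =(0 5 9 3 1 2 7 4 8)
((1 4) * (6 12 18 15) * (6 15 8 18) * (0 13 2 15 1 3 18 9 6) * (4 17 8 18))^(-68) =((18)(0 13 2 15 1 17 8 9 6 12)(3 4))^(-68) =(18)(0 2 1 8 6)(9 12 13 15 17)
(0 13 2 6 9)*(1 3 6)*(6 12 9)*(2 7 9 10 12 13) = [2, 3, 1, 13, 4, 5, 6, 9, 8, 0, 12, 11, 10, 7] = (0 2 1 3 13 7 9)(10 12)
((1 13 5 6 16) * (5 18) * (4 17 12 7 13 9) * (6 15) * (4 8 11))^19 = ((1 9 8 11 4 17 12 7 13 18 5 15 6 16))^19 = (1 17 5 9 12 15 8 7 6 11 13 16 4 18)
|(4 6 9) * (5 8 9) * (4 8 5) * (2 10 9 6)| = |(2 10 9 8 6 4)| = 6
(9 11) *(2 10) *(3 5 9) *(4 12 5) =(2 10)(3 4 12 5 9 11) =[0, 1, 10, 4, 12, 9, 6, 7, 8, 11, 2, 3, 5]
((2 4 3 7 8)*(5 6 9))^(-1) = ((2 4 3 7 8)(5 6 9))^(-1) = (2 8 7 3 4)(5 9 6)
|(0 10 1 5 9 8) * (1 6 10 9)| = |(0 9 8)(1 5)(6 10)| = 6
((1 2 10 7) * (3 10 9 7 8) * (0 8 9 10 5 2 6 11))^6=(0 9 8 7 3 1 5 6 2 11 10)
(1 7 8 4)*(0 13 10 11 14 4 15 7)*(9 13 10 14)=(0 10 11 9 13 14 4 1)(7 8 15)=[10, 0, 2, 3, 1, 5, 6, 8, 15, 13, 11, 9, 12, 14, 4, 7]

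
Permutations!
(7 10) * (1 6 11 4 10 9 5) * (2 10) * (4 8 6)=(1 4 2 10 7 9 5)(6 11 8)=[0, 4, 10, 3, 2, 1, 11, 9, 6, 5, 7, 8]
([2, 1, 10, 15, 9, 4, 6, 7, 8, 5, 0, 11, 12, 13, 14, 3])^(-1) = [10, 1, 0, 15, 5, 9, 6, 7, 8, 4, 2, 11, 12, 13, 14, 3]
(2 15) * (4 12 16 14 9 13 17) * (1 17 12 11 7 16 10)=(1 17 4 11 7 16 14 9 13 12 10)(2 15)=[0, 17, 15, 3, 11, 5, 6, 16, 8, 13, 1, 7, 10, 12, 9, 2, 14, 4]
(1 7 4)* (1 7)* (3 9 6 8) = (3 9 6 8)(4 7) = [0, 1, 2, 9, 7, 5, 8, 4, 3, 6]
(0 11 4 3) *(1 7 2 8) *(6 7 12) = [11, 12, 8, 0, 3, 5, 7, 2, 1, 9, 10, 4, 6] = (0 11 4 3)(1 12 6 7 2 8)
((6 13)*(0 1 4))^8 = ((0 1 4)(6 13))^8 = (13)(0 4 1)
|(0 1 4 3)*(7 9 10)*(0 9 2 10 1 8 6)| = |(0 8 6)(1 4 3 9)(2 10 7)| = 12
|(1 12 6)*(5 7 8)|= |(1 12 6)(5 7 8)|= 3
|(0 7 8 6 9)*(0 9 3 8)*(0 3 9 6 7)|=6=|(3 8 7)(6 9)|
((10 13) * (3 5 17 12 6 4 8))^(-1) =(3 8 4 6 12 17 5)(10 13) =((3 5 17 12 6 4 8)(10 13))^(-1)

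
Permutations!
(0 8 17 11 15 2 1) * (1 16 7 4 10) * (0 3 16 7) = (0 8 17 11 15 2 7 4 10 1 3 16) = [8, 3, 7, 16, 10, 5, 6, 4, 17, 9, 1, 15, 12, 13, 14, 2, 0, 11]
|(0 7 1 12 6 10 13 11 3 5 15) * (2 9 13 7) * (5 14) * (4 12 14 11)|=26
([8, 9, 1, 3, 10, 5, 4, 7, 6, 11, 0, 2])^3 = (0 4 8 10 6)(1 2 11 9)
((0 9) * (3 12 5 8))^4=(12)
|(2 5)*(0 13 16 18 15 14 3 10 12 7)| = 10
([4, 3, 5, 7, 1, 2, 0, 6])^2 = (0 1 7)(3 6 4)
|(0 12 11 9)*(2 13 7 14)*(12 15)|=|(0 15 12 11 9)(2 13 7 14)|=20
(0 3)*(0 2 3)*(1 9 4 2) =(1 9 4 2 3) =[0, 9, 3, 1, 2, 5, 6, 7, 8, 4]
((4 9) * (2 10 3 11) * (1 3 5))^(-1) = ((1 3 11 2 10 5)(4 9))^(-1) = (1 5 10 2 11 3)(4 9)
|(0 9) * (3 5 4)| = |(0 9)(3 5 4)| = 6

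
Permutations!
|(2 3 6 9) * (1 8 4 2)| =|(1 8 4 2 3 6 9)| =7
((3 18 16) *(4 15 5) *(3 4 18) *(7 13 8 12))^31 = (4 15 5 18 16)(7 12 8 13)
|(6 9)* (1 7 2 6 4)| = 6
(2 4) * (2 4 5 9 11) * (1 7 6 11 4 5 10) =(1 7 6 11 2 10)(4 5 9) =[0, 7, 10, 3, 5, 9, 11, 6, 8, 4, 1, 2]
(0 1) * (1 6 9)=(0 6 9 1)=[6, 0, 2, 3, 4, 5, 9, 7, 8, 1]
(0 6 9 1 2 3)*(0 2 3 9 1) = (0 6 1 3 2 9) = [6, 3, 9, 2, 4, 5, 1, 7, 8, 0]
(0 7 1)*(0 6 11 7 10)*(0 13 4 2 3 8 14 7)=(0 10 13 4 2 3 8 14 7 1 6 11)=[10, 6, 3, 8, 2, 5, 11, 1, 14, 9, 13, 0, 12, 4, 7]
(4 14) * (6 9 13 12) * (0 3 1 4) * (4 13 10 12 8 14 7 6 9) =(0 3 1 13 8 14)(4 7 6)(9 10 12) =[3, 13, 2, 1, 7, 5, 4, 6, 14, 10, 12, 11, 9, 8, 0]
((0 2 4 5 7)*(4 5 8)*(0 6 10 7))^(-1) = ((0 2 5)(4 8)(6 10 7))^(-1) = (0 5 2)(4 8)(6 7 10)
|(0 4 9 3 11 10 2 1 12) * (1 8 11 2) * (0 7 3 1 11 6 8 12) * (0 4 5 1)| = 20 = |(0 5 1 4 9)(2 12 7 3)(6 8)(10 11)|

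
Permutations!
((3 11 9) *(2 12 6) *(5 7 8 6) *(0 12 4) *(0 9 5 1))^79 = ((0 12 1)(2 4 9 3 11 5 7 8 6))^79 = (0 12 1)(2 8 5 3 4 6 7 11 9)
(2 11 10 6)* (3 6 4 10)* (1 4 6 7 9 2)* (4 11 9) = (1 11 3 7 4 10 6)(2 9) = [0, 11, 9, 7, 10, 5, 1, 4, 8, 2, 6, 3]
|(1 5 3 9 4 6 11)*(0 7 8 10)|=28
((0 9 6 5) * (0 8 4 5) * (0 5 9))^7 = (4 6 8 9 5)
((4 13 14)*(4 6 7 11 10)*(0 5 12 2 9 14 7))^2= ((0 5 12 2 9 14 6)(4 13 7 11 10))^2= (0 12 9 6 5 2 14)(4 7 10 13 11)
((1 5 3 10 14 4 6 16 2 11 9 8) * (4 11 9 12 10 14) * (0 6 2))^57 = ((0 6 16)(1 5 3 14 11 12 10 4 2 9 8))^57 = (16)(1 3 11 10 2 8 5 14 12 4 9)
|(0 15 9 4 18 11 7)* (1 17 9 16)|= 10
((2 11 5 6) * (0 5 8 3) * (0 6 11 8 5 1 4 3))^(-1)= (0 8 2 6 3 4 1)(5 11)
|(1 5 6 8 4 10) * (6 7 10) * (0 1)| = 15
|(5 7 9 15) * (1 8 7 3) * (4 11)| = |(1 8 7 9 15 5 3)(4 11)| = 14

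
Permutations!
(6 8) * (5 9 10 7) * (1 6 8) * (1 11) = [0, 6, 2, 3, 4, 9, 11, 5, 8, 10, 7, 1] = (1 6 11)(5 9 10 7)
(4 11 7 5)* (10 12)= [0, 1, 2, 3, 11, 4, 6, 5, 8, 9, 12, 7, 10]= (4 11 7 5)(10 12)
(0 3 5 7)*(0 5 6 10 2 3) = (2 3 6 10)(5 7) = [0, 1, 3, 6, 4, 7, 10, 5, 8, 9, 2]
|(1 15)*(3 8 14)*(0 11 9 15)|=|(0 11 9 15 1)(3 8 14)|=15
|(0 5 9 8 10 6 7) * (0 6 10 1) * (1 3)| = 6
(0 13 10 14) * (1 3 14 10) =(0 13 1 3 14) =[13, 3, 2, 14, 4, 5, 6, 7, 8, 9, 10, 11, 12, 1, 0]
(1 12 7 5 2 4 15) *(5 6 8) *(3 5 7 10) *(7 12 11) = (1 11 7 6 8 12 10 3 5 2 4 15) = [0, 11, 4, 5, 15, 2, 8, 6, 12, 9, 3, 7, 10, 13, 14, 1]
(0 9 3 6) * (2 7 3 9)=(9)(0 2 7 3 6)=[2, 1, 7, 6, 4, 5, 0, 3, 8, 9]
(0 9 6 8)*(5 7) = (0 9 6 8)(5 7) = [9, 1, 2, 3, 4, 7, 8, 5, 0, 6]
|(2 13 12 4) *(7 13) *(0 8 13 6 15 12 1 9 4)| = |(0 8 13 1 9 4 2 7 6 15 12)| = 11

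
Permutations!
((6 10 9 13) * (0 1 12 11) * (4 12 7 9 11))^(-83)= ((0 1 7 9 13 6 10 11)(4 12))^(-83)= (0 6 7 11 13 1 10 9)(4 12)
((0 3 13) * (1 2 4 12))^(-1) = ((0 3 13)(1 2 4 12))^(-1) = (0 13 3)(1 12 4 2)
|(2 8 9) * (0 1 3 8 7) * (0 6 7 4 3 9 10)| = 8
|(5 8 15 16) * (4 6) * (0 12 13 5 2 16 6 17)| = 18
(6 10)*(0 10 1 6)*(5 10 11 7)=(0 11 7 5 10)(1 6)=[11, 6, 2, 3, 4, 10, 1, 5, 8, 9, 0, 7]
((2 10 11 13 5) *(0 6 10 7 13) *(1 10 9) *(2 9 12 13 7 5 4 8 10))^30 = (0 10 4 12)(1 5)(2 9)(6 11 8 13)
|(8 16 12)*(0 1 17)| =|(0 1 17)(8 16 12)| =3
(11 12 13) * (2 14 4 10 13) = (2 14 4 10 13 11 12) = [0, 1, 14, 3, 10, 5, 6, 7, 8, 9, 13, 12, 2, 11, 4]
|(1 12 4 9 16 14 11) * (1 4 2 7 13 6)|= 30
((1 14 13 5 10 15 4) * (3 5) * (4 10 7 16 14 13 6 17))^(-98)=((1 13 3 5 7 16 14 6 17 4)(10 15))^(-98)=(1 3 7 14 17)(4 13 5 16 6)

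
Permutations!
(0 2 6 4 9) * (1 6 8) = (0 2 8 1 6 4 9) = [2, 6, 8, 3, 9, 5, 4, 7, 1, 0]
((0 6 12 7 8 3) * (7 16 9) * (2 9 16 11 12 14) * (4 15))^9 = (16)(0 6 14 2 9 7 8 3)(4 15)(11 12)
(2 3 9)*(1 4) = [0, 4, 3, 9, 1, 5, 6, 7, 8, 2] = (1 4)(2 3 9)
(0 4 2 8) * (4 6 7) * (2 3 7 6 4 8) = (0 4 3 7 8) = [4, 1, 2, 7, 3, 5, 6, 8, 0]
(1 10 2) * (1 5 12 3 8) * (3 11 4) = (1 10 2 5 12 11 4 3 8) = [0, 10, 5, 8, 3, 12, 6, 7, 1, 9, 2, 4, 11]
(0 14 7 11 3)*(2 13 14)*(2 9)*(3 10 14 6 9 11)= (0 11 10 14 7 3)(2 13 6 9)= [11, 1, 13, 0, 4, 5, 9, 3, 8, 2, 14, 10, 12, 6, 7]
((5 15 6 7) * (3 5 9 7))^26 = (3 15)(5 6)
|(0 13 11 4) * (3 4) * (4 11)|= 6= |(0 13 4)(3 11)|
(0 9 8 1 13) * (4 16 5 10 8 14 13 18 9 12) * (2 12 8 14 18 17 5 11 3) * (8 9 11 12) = (0 9 18 11 3 2 8 1 17 5 10 14 13)(4 16 12) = [9, 17, 8, 2, 16, 10, 6, 7, 1, 18, 14, 3, 4, 0, 13, 15, 12, 5, 11]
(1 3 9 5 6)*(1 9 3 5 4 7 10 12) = (1 5 6 9 4 7 10 12) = [0, 5, 2, 3, 7, 6, 9, 10, 8, 4, 12, 11, 1]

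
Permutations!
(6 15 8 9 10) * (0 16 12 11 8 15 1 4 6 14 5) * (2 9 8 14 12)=(0 16 2 9 10 12 11 14 5)(1 4 6)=[16, 4, 9, 3, 6, 0, 1, 7, 8, 10, 12, 14, 11, 13, 5, 15, 2]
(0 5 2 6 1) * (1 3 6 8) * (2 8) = (0 5 8 1)(3 6) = [5, 0, 2, 6, 4, 8, 3, 7, 1]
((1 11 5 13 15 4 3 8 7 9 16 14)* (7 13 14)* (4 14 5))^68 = ((1 11 4 3 8 13 15 14)(7 9 16))^68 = (1 8)(3 14)(4 15)(7 16 9)(11 13)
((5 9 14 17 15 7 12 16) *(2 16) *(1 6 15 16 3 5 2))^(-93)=((1 6 15 7 12)(2 3 5 9 14 17 16))^(-93)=(1 15 12 6 7)(2 17 9 3 16 14 5)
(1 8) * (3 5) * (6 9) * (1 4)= (1 8 4)(3 5)(6 9)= [0, 8, 2, 5, 1, 3, 9, 7, 4, 6]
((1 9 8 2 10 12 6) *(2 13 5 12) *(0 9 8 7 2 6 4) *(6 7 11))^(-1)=((0 9 11 6 1 8 13 5 12 4)(2 10 7))^(-1)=(0 4 12 5 13 8 1 6 11 9)(2 7 10)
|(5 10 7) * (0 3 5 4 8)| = |(0 3 5 10 7 4 8)| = 7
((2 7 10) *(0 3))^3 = (10)(0 3)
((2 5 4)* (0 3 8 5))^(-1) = ((0 3 8 5 4 2))^(-1) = (0 2 4 5 8 3)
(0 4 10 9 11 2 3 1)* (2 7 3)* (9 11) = [4, 0, 2, 1, 10, 5, 6, 3, 8, 9, 11, 7] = (0 4 10 11 7 3 1)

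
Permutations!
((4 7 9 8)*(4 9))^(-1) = ((4 7)(8 9))^(-1) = (4 7)(8 9)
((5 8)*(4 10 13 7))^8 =((4 10 13 7)(5 8))^8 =(13)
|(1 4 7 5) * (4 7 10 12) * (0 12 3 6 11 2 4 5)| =30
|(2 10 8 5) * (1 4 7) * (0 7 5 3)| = 9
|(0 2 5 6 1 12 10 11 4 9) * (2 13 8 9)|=|(0 13 8 9)(1 12 10 11 4 2 5 6)|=8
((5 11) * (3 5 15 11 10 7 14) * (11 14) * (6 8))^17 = ((3 5 10 7 11 15 14)(6 8))^17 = (3 7 14 10 15 5 11)(6 8)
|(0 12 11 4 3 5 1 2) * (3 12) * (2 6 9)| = 21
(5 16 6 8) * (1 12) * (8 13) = (1 12)(5 16 6 13 8) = [0, 12, 2, 3, 4, 16, 13, 7, 5, 9, 10, 11, 1, 8, 14, 15, 6]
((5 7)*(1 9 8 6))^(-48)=(9)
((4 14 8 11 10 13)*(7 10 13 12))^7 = (4 8 13 14 11)(7 10 12)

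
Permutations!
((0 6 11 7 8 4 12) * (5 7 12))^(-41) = (0 12 11 6)(4 8 7 5)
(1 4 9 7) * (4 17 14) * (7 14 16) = [0, 17, 2, 3, 9, 5, 6, 1, 8, 14, 10, 11, 12, 13, 4, 15, 7, 16] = (1 17 16 7)(4 9 14)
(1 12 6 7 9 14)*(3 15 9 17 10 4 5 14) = (1 12 6 7 17 10 4 5 14)(3 15 9) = [0, 12, 2, 15, 5, 14, 7, 17, 8, 3, 4, 11, 6, 13, 1, 9, 16, 10]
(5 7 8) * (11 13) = (5 7 8)(11 13) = [0, 1, 2, 3, 4, 7, 6, 8, 5, 9, 10, 13, 12, 11]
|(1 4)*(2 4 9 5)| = 5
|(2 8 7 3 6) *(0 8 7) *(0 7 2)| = |(0 8 7 3 6)| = 5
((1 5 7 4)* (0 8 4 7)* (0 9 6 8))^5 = ((1 5 9 6 8 4))^5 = (1 4 8 6 9 5)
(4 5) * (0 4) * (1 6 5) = (0 4 1 6 5) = [4, 6, 2, 3, 1, 0, 5]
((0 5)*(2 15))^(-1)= ((0 5)(2 15))^(-1)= (0 5)(2 15)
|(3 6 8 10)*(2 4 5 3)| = |(2 4 5 3 6 8 10)| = 7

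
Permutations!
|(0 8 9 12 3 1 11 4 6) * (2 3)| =10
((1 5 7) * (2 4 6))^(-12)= ((1 5 7)(2 4 6))^(-12)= (7)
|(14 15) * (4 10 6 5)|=4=|(4 10 6 5)(14 15)|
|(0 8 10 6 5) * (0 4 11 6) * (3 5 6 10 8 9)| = |(0 9 3 5 4 11 10)| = 7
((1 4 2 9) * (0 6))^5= (0 6)(1 4 2 9)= ((0 6)(1 4 2 9))^5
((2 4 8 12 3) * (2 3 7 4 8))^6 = (2 8 12 7 4)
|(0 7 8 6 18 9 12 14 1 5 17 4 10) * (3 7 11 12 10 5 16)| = |(0 11 12 14 1 16 3 7 8 6 18 9 10)(4 5 17)| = 39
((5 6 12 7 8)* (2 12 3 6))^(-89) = (2 12 7 8 5)(3 6)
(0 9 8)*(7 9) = (0 7 9 8) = [7, 1, 2, 3, 4, 5, 6, 9, 0, 8]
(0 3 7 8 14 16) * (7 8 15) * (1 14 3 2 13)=(0 2 13 1 14 16)(3 8)(7 15)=[2, 14, 13, 8, 4, 5, 6, 15, 3, 9, 10, 11, 12, 1, 16, 7, 0]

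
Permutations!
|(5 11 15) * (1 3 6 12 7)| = 15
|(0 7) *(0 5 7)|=|(5 7)|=2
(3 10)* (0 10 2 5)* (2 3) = (0 10 2 5) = [10, 1, 5, 3, 4, 0, 6, 7, 8, 9, 2]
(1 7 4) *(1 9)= (1 7 4 9)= [0, 7, 2, 3, 9, 5, 6, 4, 8, 1]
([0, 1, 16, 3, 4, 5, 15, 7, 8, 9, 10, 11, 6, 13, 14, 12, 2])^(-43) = (2 16)(6 12 15)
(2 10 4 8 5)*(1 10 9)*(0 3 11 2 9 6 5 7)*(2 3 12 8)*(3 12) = (0 3 11 12 8 7)(1 10 4 2 6 5 9) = [3, 10, 6, 11, 2, 9, 5, 0, 7, 1, 4, 12, 8]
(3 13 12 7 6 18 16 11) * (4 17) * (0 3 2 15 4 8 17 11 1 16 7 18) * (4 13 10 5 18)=(0 3 10 5 18 7 6)(1 16)(2 15 13 12 4 11)(8 17)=[3, 16, 15, 10, 11, 18, 0, 6, 17, 9, 5, 2, 4, 12, 14, 13, 1, 8, 7]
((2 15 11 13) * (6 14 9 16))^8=((2 15 11 13)(6 14 9 16))^8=(16)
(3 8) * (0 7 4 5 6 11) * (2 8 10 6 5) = (0 7 4 2 8 3 10 6 11) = [7, 1, 8, 10, 2, 5, 11, 4, 3, 9, 6, 0]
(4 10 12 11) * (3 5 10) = [0, 1, 2, 5, 3, 10, 6, 7, 8, 9, 12, 4, 11] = (3 5 10 12 11 4)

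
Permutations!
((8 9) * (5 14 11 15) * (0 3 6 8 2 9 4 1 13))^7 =((0 3 6 8 4 1 13)(2 9)(5 14 11 15))^7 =(2 9)(5 15 11 14)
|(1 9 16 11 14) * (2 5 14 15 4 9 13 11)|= |(1 13 11 15 4 9 16 2 5 14)|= 10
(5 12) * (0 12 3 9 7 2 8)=(0 12 5 3 9 7 2 8)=[12, 1, 8, 9, 4, 3, 6, 2, 0, 7, 10, 11, 5]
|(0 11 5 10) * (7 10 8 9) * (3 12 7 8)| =14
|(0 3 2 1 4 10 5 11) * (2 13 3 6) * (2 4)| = 6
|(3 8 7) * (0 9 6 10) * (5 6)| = |(0 9 5 6 10)(3 8 7)| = 15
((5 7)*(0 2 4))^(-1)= ((0 2 4)(5 7))^(-1)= (0 4 2)(5 7)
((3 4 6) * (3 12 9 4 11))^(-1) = ((3 11)(4 6 12 9))^(-1) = (3 11)(4 9 12 6)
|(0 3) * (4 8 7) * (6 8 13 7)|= |(0 3)(4 13 7)(6 8)|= 6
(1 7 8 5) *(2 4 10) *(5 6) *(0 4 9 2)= (0 4 10)(1 7 8 6 5)(2 9)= [4, 7, 9, 3, 10, 1, 5, 8, 6, 2, 0]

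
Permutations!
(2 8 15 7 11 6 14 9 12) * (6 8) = (2 6 14 9 12)(7 11 8 15) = [0, 1, 6, 3, 4, 5, 14, 11, 15, 12, 10, 8, 2, 13, 9, 7]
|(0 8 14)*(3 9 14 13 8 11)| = 10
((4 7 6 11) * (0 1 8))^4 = ((0 1 8)(4 7 6 11))^4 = (11)(0 1 8)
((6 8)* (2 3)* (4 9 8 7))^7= ((2 3)(4 9 8 6 7))^7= (2 3)(4 8 7 9 6)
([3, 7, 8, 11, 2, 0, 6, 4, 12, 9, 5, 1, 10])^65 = [5, 11, 4, 0, 7, 10, 6, 1, 2, 9, 12, 3, 8]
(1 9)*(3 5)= (1 9)(3 5)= [0, 9, 2, 5, 4, 3, 6, 7, 8, 1]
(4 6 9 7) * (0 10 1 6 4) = (0 10 1 6 9 7) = [10, 6, 2, 3, 4, 5, 9, 0, 8, 7, 1]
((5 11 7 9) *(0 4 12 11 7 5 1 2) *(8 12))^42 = (0 8 11 7 1)(2 4 12 5 9)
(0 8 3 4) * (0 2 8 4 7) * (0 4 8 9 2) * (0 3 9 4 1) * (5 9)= (0 8 5 9 2 4 3 7 1)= [8, 0, 4, 7, 3, 9, 6, 1, 5, 2]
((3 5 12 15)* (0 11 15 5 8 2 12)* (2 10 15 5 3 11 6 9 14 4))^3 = ((0 6 9 14 4 2 12 3 8 10 15 11 5))^3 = (0 14 12 10 5 9 2 8 11 6 4 3 15)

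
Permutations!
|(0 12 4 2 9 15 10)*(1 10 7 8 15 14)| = 24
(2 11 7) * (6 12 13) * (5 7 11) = [0, 1, 5, 3, 4, 7, 12, 2, 8, 9, 10, 11, 13, 6] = (2 5 7)(6 12 13)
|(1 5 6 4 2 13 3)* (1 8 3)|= |(1 5 6 4 2 13)(3 8)|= 6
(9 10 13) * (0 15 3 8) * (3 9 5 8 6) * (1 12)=(0 15 9 10 13 5 8)(1 12)(3 6)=[15, 12, 2, 6, 4, 8, 3, 7, 0, 10, 13, 11, 1, 5, 14, 9]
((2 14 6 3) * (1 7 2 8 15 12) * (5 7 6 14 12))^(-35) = (1 6 3 8 15 5 7 2 12)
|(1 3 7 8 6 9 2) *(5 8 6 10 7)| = 9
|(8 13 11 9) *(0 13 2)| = |(0 13 11 9 8 2)| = 6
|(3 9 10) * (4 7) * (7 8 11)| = 12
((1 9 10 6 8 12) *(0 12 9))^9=(12)(6 8 9 10)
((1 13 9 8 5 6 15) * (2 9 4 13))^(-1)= ((1 2 9 8 5 6 15)(4 13))^(-1)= (1 15 6 5 8 9 2)(4 13)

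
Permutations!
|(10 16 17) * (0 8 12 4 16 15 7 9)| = 10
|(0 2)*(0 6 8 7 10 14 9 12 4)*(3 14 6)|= 28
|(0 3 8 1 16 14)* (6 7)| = 6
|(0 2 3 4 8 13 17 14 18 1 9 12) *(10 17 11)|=14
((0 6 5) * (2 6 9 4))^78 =(9)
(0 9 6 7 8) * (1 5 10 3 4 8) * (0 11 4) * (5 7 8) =[9, 7, 2, 0, 5, 10, 8, 1, 11, 6, 3, 4] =(0 9 6 8 11 4 5 10 3)(1 7)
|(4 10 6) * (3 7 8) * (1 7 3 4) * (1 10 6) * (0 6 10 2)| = |(0 6 2)(1 7 8 4 10)| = 15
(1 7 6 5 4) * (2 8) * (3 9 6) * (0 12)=(0 12)(1 7 3 9 6 5 4)(2 8)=[12, 7, 8, 9, 1, 4, 5, 3, 2, 6, 10, 11, 0]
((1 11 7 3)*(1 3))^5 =((1 11 7))^5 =(1 7 11)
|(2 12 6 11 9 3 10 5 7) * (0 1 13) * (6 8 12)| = 24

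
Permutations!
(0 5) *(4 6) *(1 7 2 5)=[1, 7, 5, 3, 6, 0, 4, 2]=(0 1 7 2 5)(4 6)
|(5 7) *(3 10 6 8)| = 4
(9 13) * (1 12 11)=(1 12 11)(9 13)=[0, 12, 2, 3, 4, 5, 6, 7, 8, 13, 10, 1, 11, 9]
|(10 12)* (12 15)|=3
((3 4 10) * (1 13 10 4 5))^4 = (1 5 3 10 13)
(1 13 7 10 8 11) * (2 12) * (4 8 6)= [0, 13, 12, 3, 8, 5, 4, 10, 11, 9, 6, 1, 2, 7]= (1 13 7 10 6 4 8 11)(2 12)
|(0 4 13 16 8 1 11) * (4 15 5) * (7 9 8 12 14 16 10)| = 33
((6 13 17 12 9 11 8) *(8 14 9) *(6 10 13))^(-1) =(8 12 17 13 10)(9 14 11) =((8 10 13 17 12)(9 11 14))^(-1)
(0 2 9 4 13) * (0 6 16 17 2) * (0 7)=(0 7)(2 9 4 13 6 16 17)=[7, 1, 9, 3, 13, 5, 16, 0, 8, 4, 10, 11, 12, 6, 14, 15, 17, 2]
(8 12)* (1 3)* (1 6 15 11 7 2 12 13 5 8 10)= [0, 3, 12, 6, 4, 8, 15, 2, 13, 9, 1, 7, 10, 5, 14, 11]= (1 3 6 15 11 7 2 12 10)(5 8 13)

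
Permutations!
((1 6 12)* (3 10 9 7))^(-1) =(1 12 6)(3 7 9 10)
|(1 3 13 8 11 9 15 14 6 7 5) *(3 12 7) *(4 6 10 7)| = |(1 12 4 6 3 13 8 11 9 15 14 10 7 5)| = 14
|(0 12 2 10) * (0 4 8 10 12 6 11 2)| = |(0 6 11 2 12)(4 8 10)| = 15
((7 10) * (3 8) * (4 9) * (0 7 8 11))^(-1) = (0 11 3 8 10 7)(4 9)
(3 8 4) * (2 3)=(2 3 8 4)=[0, 1, 3, 8, 2, 5, 6, 7, 4]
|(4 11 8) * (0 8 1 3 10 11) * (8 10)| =7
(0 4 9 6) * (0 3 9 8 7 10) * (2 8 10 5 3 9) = (0 4 10)(2 8 7 5 3)(6 9) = [4, 1, 8, 2, 10, 3, 9, 5, 7, 6, 0]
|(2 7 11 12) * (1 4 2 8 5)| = |(1 4 2 7 11 12 8 5)| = 8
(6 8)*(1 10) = (1 10)(6 8) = [0, 10, 2, 3, 4, 5, 8, 7, 6, 9, 1]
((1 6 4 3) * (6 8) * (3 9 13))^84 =(13)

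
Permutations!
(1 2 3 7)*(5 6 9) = [0, 2, 3, 7, 4, 6, 9, 1, 8, 5] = (1 2 3 7)(5 6 9)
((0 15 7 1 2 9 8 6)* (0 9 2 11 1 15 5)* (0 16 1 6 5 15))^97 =(0 15 7)(1 16 5 8 9 6 11)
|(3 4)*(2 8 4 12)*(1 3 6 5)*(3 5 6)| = |(1 5)(2 8 4 3 12)| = 10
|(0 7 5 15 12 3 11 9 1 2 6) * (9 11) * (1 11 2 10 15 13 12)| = 30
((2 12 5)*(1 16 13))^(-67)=(1 13 16)(2 5 12)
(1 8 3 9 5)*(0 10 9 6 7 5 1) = (0 10 9 1 8 3 6 7 5) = [10, 8, 2, 6, 4, 0, 7, 5, 3, 1, 9]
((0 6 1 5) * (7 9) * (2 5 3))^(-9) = (0 3)(1 5)(2 6)(7 9)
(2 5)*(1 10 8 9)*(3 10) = [0, 3, 5, 10, 4, 2, 6, 7, 9, 1, 8] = (1 3 10 8 9)(2 5)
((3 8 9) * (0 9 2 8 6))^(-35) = ((0 9 3 6)(2 8))^(-35) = (0 9 3 6)(2 8)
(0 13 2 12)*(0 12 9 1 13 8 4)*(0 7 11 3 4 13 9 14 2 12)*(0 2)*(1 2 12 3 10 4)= (0 8 13 3 1 9 2 14)(4 7 11 10)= [8, 9, 14, 1, 7, 5, 6, 11, 13, 2, 4, 10, 12, 3, 0]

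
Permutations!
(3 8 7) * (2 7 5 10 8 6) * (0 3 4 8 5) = [3, 1, 7, 6, 8, 10, 2, 4, 0, 9, 5] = (0 3 6 2 7 4 8)(5 10)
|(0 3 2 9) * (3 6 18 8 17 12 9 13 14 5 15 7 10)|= 56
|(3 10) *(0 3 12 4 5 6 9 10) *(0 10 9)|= |(0 3 10 12 4 5 6)|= 7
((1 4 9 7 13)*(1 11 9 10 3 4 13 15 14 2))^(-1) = ((1 13 11 9 7 15 14 2)(3 4 10))^(-1) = (1 2 14 15 7 9 11 13)(3 10 4)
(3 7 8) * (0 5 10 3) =[5, 1, 2, 7, 4, 10, 6, 8, 0, 9, 3] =(0 5 10 3 7 8)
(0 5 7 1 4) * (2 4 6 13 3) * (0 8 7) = [5, 6, 4, 2, 8, 0, 13, 1, 7, 9, 10, 11, 12, 3] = (0 5)(1 6 13 3 2 4 8 7)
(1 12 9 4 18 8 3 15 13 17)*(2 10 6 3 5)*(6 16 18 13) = (1 12 9 4 13 17)(2 10 16 18 8 5)(3 15 6) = [0, 12, 10, 15, 13, 2, 3, 7, 5, 4, 16, 11, 9, 17, 14, 6, 18, 1, 8]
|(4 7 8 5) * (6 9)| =|(4 7 8 5)(6 9)| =4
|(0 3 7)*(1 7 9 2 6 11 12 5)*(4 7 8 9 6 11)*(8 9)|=30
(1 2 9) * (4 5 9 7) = (1 2 7 4 5 9) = [0, 2, 7, 3, 5, 9, 6, 4, 8, 1]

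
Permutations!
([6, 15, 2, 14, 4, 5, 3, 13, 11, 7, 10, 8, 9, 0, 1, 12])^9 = (0 13 7 9 12 15 1 14 3 6)(8 11)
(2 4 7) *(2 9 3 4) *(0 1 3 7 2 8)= (0 1 3 4 2 8)(7 9)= [1, 3, 8, 4, 2, 5, 6, 9, 0, 7]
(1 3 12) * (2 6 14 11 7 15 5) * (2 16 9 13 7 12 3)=[0, 2, 6, 3, 4, 16, 14, 15, 8, 13, 10, 12, 1, 7, 11, 5, 9]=(1 2 6 14 11 12)(5 16 9 13 7 15)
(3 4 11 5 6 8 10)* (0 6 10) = (0 6 8)(3 4 11 5 10) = [6, 1, 2, 4, 11, 10, 8, 7, 0, 9, 3, 5]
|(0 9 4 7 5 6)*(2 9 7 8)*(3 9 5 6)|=6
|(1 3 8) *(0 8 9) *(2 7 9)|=7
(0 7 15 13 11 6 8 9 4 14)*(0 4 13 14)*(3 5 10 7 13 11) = (0 13 3 5 10 7 15 14 4)(6 8 9 11) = [13, 1, 2, 5, 0, 10, 8, 15, 9, 11, 7, 6, 12, 3, 4, 14]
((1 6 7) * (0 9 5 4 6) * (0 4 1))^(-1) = (0 7 6 4 1 5 9)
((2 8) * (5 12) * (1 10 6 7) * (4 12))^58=(1 6)(4 12 5)(7 10)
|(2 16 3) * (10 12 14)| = 3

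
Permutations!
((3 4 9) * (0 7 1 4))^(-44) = (0 9 1)(3 4 7)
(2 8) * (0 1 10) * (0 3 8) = (0 1 10 3 8 2) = [1, 10, 0, 8, 4, 5, 6, 7, 2, 9, 3]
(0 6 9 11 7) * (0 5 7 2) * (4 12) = [6, 1, 0, 3, 12, 7, 9, 5, 8, 11, 10, 2, 4] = (0 6 9 11 2)(4 12)(5 7)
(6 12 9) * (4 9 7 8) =(4 9 6 12 7 8) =[0, 1, 2, 3, 9, 5, 12, 8, 4, 6, 10, 11, 7]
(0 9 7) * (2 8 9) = (0 2 8 9 7) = [2, 1, 8, 3, 4, 5, 6, 0, 9, 7]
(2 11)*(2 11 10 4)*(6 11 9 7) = (2 10 4)(6 11 9 7) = [0, 1, 10, 3, 2, 5, 11, 6, 8, 7, 4, 9]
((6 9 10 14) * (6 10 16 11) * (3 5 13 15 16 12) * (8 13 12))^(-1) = ((3 5 12)(6 9 8 13 15 16 11)(10 14))^(-1) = (3 12 5)(6 11 16 15 13 8 9)(10 14)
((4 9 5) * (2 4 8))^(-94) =(2 4 9 5 8)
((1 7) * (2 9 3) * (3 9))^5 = ((9)(1 7)(2 3))^5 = (9)(1 7)(2 3)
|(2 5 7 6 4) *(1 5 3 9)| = 8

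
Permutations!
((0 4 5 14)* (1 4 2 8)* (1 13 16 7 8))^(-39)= ((0 2 1 4 5 14)(7 8 13 16))^(-39)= (0 4)(1 14)(2 5)(7 8 13 16)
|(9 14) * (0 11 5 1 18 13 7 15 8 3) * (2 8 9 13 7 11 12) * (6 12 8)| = |(0 8 3)(1 18 7 15 9 14 13 11 5)(2 6 12)| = 9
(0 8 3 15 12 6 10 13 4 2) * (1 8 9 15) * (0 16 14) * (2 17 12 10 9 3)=(0 3 1 8 2 16 14)(4 17 12 6 9 15 10 13)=[3, 8, 16, 1, 17, 5, 9, 7, 2, 15, 13, 11, 6, 4, 0, 10, 14, 12]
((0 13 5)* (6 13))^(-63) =((0 6 13 5))^(-63) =(0 6 13 5)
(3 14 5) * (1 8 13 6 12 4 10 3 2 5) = (1 8 13 6 12 4 10 3 14)(2 5) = [0, 8, 5, 14, 10, 2, 12, 7, 13, 9, 3, 11, 4, 6, 1]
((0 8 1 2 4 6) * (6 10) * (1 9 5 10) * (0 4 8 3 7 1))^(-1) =(0 4 6 10 5 9 8 2 1 7 3)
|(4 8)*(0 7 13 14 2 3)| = 6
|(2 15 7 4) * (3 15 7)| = 6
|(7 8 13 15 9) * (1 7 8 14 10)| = 4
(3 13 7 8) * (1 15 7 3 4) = (1 15 7 8 4)(3 13) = [0, 15, 2, 13, 1, 5, 6, 8, 4, 9, 10, 11, 12, 3, 14, 7]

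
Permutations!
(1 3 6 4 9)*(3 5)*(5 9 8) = [0, 9, 2, 6, 8, 3, 4, 7, 5, 1] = (1 9)(3 6 4 8 5)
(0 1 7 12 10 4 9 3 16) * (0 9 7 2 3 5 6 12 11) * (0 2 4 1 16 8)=(0 16 9 5 6 12 10 1 4 7 11 2 3 8)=[16, 4, 3, 8, 7, 6, 12, 11, 0, 5, 1, 2, 10, 13, 14, 15, 9]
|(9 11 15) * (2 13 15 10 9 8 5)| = 15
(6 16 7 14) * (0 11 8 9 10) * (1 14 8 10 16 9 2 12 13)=[11, 14, 12, 3, 4, 5, 9, 8, 2, 16, 0, 10, 13, 1, 6, 15, 7]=(0 11 10)(1 14 6 9 16 7 8 2 12 13)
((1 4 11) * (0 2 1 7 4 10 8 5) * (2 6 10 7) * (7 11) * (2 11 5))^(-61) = (11)(0 10 2 5 6 8 1)(4 7)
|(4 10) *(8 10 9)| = 4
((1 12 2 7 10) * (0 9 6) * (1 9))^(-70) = ((0 1 12 2 7 10 9 6))^(-70) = (0 12 7 9)(1 2 10 6)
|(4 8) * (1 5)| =2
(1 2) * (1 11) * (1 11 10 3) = (11)(1 2 10 3) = [0, 2, 10, 1, 4, 5, 6, 7, 8, 9, 3, 11]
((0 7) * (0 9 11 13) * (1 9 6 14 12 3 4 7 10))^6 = ((0 10 1 9 11 13)(3 4 7 6 14 12))^6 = (14)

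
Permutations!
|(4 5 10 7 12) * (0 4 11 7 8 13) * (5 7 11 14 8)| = 14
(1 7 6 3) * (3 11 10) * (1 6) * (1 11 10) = (1 7 11)(3 6 10) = [0, 7, 2, 6, 4, 5, 10, 11, 8, 9, 3, 1]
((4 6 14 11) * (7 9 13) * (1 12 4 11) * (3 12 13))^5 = ((1 13 7 9 3 12 4 6 14))^5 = (1 12 13 4 7 6 9 14 3)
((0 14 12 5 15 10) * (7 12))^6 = ((0 14 7 12 5 15 10))^6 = (0 10 15 5 12 7 14)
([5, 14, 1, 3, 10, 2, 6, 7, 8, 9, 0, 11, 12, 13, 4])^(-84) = [0, 1, 2, 3, 4, 5, 6, 7, 8, 9, 10, 11, 12, 13, 14]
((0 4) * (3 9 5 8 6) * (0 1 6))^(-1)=((0 4 1 6 3 9 5 8))^(-1)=(0 8 5 9 3 6 1 4)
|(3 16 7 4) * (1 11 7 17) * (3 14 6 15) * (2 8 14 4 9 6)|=|(1 11 7 9 6 15 3 16 17)(2 8 14)|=9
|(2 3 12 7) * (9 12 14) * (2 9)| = |(2 3 14)(7 9 12)| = 3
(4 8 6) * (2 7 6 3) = (2 7 6 4 8 3) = [0, 1, 7, 2, 8, 5, 4, 6, 3]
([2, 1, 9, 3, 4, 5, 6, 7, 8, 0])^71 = (0 9 2)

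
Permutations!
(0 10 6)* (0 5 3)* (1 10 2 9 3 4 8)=[2, 10, 9, 0, 8, 4, 5, 7, 1, 3, 6]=(0 2 9 3)(1 10 6 5 4 8)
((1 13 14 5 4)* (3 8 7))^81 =(1 13 14 5 4)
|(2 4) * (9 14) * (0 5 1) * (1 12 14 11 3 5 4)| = 12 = |(0 4 2 1)(3 5 12 14 9 11)|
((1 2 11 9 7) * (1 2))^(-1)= ((2 11 9 7))^(-1)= (2 7 9 11)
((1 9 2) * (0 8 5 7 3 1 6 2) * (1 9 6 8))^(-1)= (0 9 3 7 5 8 2 6 1)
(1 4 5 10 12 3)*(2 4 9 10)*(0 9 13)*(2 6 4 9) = [2, 13, 9, 1, 5, 6, 4, 7, 8, 10, 12, 11, 3, 0] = (0 2 9 10 12 3 1 13)(4 5 6)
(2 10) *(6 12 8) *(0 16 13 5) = (0 16 13 5)(2 10)(6 12 8) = [16, 1, 10, 3, 4, 0, 12, 7, 6, 9, 2, 11, 8, 5, 14, 15, 13]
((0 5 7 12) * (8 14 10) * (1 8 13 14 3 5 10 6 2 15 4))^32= (0 6 1 7 13 15 3)(2 8 12 14 4 5 10)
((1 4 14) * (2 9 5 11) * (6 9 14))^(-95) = (1 4 6 9 5 11 2 14)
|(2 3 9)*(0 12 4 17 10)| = 15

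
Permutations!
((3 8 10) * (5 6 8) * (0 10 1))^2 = (0 3 6 1 10 5 8)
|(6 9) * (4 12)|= |(4 12)(6 9)|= 2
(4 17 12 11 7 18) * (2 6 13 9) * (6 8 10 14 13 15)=(2 8 10 14 13 9)(4 17 12 11 7 18)(6 15)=[0, 1, 8, 3, 17, 5, 15, 18, 10, 2, 14, 7, 11, 9, 13, 6, 16, 12, 4]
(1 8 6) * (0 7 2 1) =(0 7 2 1 8 6) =[7, 8, 1, 3, 4, 5, 0, 2, 6]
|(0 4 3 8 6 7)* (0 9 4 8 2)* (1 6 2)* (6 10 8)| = 10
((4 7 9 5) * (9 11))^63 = ((4 7 11 9 5))^63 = (4 9 7 5 11)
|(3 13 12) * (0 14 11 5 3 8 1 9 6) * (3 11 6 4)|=42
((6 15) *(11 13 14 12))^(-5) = ((6 15)(11 13 14 12))^(-5) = (6 15)(11 12 14 13)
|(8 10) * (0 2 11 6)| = |(0 2 11 6)(8 10)| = 4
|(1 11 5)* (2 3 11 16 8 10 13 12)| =10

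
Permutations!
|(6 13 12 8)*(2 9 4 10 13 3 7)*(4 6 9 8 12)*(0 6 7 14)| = 12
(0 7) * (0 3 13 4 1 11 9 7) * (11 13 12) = (1 13 4)(3 12 11 9 7) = [0, 13, 2, 12, 1, 5, 6, 3, 8, 7, 10, 9, 11, 4]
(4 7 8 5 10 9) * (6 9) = (4 7 8 5 10 6 9) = [0, 1, 2, 3, 7, 10, 9, 8, 5, 4, 6]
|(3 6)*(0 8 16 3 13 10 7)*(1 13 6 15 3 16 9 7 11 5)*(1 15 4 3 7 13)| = |(16)(0 8 9 13 10 11 5 15 7)(3 4)| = 18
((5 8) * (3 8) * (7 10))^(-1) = (3 5 8)(7 10)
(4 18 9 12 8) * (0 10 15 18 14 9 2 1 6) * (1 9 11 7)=(0 10 15 18 2 9 12 8 4 14 11 7 1 6)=[10, 6, 9, 3, 14, 5, 0, 1, 4, 12, 15, 7, 8, 13, 11, 18, 16, 17, 2]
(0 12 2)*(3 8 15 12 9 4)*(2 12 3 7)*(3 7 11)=(0 9 4 11 3 8 15 7 2)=[9, 1, 0, 8, 11, 5, 6, 2, 15, 4, 10, 3, 12, 13, 14, 7]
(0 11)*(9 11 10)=(0 10 9 11)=[10, 1, 2, 3, 4, 5, 6, 7, 8, 11, 9, 0]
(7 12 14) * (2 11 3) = (2 11 3)(7 12 14) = [0, 1, 11, 2, 4, 5, 6, 12, 8, 9, 10, 3, 14, 13, 7]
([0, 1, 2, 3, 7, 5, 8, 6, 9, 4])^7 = (4 6 9 7 8)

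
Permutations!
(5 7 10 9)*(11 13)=(5 7 10 9)(11 13)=[0, 1, 2, 3, 4, 7, 6, 10, 8, 5, 9, 13, 12, 11]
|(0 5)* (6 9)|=|(0 5)(6 9)|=2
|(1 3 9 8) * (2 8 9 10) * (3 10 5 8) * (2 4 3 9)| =6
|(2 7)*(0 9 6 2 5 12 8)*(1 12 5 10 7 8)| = 10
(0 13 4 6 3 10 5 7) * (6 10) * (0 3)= (0 13 4 10 5 7 3 6)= [13, 1, 2, 6, 10, 7, 0, 3, 8, 9, 5, 11, 12, 4]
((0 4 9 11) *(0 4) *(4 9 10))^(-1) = (4 10)(9 11)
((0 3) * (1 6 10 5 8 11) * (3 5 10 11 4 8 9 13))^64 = ((0 5 9 13 3)(1 6 11)(4 8))^64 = (0 3 13 9 5)(1 6 11)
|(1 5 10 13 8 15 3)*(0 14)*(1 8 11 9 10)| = |(0 14)(1 5)(3 8 15)(9 10 13 11)| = 12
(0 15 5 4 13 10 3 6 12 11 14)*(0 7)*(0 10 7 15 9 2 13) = (0 9 2 13 7 10 3 6 12 11 14 15 5 4) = [9, 1, 13, 6, 0, 4, 12, 10, 8, 2, 3, 14, 11, 7, 15, 5]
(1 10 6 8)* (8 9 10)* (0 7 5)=(0 7 5)(1 8)(6 9 10)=[7, 8, 2, 3, 4, 0, 9, 5, 1, 10, 6]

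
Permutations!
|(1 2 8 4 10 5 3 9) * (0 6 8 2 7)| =|(0 6 8 4 10 5 3 9 1 7)| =10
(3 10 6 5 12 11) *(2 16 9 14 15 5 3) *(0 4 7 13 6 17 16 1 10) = [4, 10, 1, 0, 7, 12, 3, 13, 8, 14, 17, 2, 11, 6, 15, 5, 9, 16] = (0 4 7 13 6 3)(1 10 17 16 9 14 15 5 12 11 2)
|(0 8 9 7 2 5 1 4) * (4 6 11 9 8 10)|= 21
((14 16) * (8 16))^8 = (8 14 16)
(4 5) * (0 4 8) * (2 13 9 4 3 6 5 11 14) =(0 3 6 5 8)(2 13 9 4 11 14) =[3, 1, 13, 6, 11, 8, 5, 7, 0, 4, 10, 14, 12, 9, 2]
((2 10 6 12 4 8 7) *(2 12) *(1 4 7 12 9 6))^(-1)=((1 4 8 12 7 9 6 2 10))^(-1)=(1 10 2 6 9 7 12 8 4)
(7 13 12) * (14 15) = [0, 1, 2, 3, 4, 5, 6, 13, 8, 9, 10, 11, 7, 12, 15, 14] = (7 13 12)(14 15)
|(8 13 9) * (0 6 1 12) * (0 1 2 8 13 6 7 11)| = |(0 7 11)(1 12)(2 8 6)(9 13)| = 6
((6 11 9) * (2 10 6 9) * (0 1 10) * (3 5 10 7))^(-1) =(0 2 11 6 10 5 3 7 1)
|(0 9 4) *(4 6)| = |(0 9 6 4)| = 4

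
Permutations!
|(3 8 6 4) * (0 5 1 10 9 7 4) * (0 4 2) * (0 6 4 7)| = |(0 5 1 10 9)(2 6 7)(3 8 4)| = 15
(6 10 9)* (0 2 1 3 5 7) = [2, 3, 1, 5, 4, 7, 10, 0, 8, 6, 9] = (0 2 1 3 5 7)(6 10 9)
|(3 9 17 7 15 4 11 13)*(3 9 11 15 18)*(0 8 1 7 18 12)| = |(0 8 1 7 12)(3 11 13 9 17 18)(4 15)| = 30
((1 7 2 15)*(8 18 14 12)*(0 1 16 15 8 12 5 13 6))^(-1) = ((0 1 7 2 8 18 14 5 13 6)(15 16))^(-1) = (0 6 13 5 14 18 8 2 7 1)(15 16)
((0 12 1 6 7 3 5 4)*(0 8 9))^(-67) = ((0 12 1 6 7 3 5 4 8 9))^(-67) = (0 6 5 9 1 3 8 12 7 4)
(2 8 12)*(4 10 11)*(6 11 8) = (2 6 11 4 10 8 12) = [0, 1, 6, 3, 10, 5, 11, 7, 12, 9, 8, 4, 2]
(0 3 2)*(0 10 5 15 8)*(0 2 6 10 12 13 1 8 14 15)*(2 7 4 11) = [3, 8, 12, 6, 11, 0, 10, 4, 7, 9, 5, 2, 13, 1, 15, 14] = (0 3 6 10 5)(1 8 7 4 11 2 12 13)(14 15)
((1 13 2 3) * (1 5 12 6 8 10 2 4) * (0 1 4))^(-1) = (0 13 1)(2 10 8 6 12 5 3)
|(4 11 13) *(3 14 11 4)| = 4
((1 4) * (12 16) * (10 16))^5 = (1 4)(10 12 16)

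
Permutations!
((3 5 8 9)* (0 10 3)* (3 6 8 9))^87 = (0 8 9 6 5 10 3)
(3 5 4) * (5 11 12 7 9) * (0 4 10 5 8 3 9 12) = (0 4 9 8 3 11)(5 10)(7 12) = [4, 1, 2, 11, 9, 10, 6, 12, 3, 8, 5, 0, 7]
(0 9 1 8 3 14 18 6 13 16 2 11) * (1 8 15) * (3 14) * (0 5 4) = (0 9 8 14 18 6 13 16 2 11 5 4)(1 15) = [9, 15, 11, 3, 0, 4, 13, 7, 14, 8, 10, 5, 12, 16, 18, 1, 2, 17, 6]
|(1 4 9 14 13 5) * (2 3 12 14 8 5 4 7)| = 11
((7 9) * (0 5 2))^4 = ((0 5 2)(7 9))^4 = (9)(0 5 2)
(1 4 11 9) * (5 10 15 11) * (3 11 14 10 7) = [0, 4, 2, 11, 5, 7, 6, 3, 8, 1, 15, 9, 12, 13, 10, 14] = (1 4 5 7 3 11 9)(10 15 14)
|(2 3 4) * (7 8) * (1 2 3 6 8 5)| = 6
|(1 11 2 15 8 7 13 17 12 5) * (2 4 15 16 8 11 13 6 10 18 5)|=|(1 13 17 12 2 16 8 7 6 10 18 5)(4 15 11)|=12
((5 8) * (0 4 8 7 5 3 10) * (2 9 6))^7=(0 8 10 4 3)(2 9 6)(5 7)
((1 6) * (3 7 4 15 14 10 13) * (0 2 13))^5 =((0 2 13 3 7 4 15 14 10)(1 6))^5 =(0 4 2 15 13 14 3 10 7)(1 6)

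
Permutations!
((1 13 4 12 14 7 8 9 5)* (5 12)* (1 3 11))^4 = ((1 13 4 5 3 11)(7 8 9 12 14))^4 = (1 3 4)(5 13 11)(7 14 12 9 8)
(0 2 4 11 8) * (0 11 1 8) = (0 2 4 1 8 11) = [2, 8, 4, 3, 1, 5, 6, 7, 11, 9, 10, 0]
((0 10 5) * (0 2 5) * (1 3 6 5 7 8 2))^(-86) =((0 10)(1 3 6 5)(2 7 8))^(-86) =(10)(1 6)(2 7 8)(3 5)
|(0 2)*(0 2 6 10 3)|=4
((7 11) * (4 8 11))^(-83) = (4 8 11 7)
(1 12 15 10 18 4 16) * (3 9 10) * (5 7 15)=(1 12 5 7 15 3 9 10 18 4 16)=[0, 12, 2, 9, 16, 7, 6, 15, 8, 10, 18, 11, 5, 13, 14, 3, 1, 17, 4]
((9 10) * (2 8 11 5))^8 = (11)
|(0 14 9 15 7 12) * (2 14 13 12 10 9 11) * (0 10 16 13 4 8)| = 21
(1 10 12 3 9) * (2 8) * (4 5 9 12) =(1 10 4 5 9)(2 8)(3 12) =[0, 10, 8, 12, 5, 9, 6, 7, 2, 1, 4, 11, 3]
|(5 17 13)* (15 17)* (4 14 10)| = 12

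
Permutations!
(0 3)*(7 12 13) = (0 3)(7 12 13) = [3, 1, 2, 0, 4, 5, 6, 12, 8, 9, 10, 11, 13, 7]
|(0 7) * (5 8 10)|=|(0 7)(5 8 10)|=6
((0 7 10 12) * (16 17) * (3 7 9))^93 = (0 7)(3 12)(9 10)(16 17)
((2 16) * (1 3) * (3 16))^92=(16)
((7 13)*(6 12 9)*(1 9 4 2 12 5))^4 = ((1 9 6 5)(2 12 4)(7 13))^4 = (13)(2 12 4)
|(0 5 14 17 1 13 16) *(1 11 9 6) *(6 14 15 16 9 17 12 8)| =28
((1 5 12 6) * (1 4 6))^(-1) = (1 12 5)(4 6)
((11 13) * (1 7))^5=(1 7)(11 13)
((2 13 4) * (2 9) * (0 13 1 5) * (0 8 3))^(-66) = ((0 13 4 9 2 1 5 8 3))^(-66) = (0 5 9)(1 4 3)(2 13 8)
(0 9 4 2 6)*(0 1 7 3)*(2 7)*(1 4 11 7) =(0 9 11 7 3)(1 2 6 4) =[9, 2, 6, 0, 1, 5, 4, 3, 8, 11, 10, 7]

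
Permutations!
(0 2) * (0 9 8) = (0 2 9 8) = [2, 1, 9, 3, 4, 5, 6, 7, 0, 8]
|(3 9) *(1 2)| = |(1 2)(3 9)| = 2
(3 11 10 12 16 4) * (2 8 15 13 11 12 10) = [0, 1, 8, 12, 3, 5, 6, 7, 15, 9, 10, 2, 16, 11, 14, 13, 4] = (2 8 15 13 11)(3 12 16 4)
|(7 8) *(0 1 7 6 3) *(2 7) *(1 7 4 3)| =8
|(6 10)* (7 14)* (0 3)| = 2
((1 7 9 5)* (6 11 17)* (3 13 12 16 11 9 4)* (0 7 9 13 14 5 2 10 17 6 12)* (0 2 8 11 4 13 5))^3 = (0 2 12 3 7 10 16 14 13 17 4)(1 11)(5 8)(6 9)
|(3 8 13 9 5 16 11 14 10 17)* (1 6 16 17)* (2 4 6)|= 24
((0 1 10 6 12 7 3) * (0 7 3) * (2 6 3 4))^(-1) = ((0 1 10 3 7)(2 6 12 4))^(-1) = (0 7 3 10 1)(2 4 12 6)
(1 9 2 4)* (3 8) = (1 9 2 4)(3 8) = [0, 9, 4, 8, 1, 5, 6, 7, 3, 2]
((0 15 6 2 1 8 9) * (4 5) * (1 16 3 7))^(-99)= ((0 15 6 2 16 3 7 1 8 9)(4 5))^(-99)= (0 15 6 2 16 3 7 1 8 9)(4 5)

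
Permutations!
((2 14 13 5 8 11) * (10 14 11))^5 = (14)(2 11)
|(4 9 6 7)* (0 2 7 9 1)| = |(0 2 7 4 1)(6 9)| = 10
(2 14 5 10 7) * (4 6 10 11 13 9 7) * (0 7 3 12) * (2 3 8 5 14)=(14)(0 7 3 12)(4 6 10)(5 11 13 9 8)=[7, 1, 2, 12, 6, 11, 10, 3, 5, 8, 4, 13, 0, 9, 14]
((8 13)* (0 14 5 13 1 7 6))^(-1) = (0 6 7 1 8 13 5 14)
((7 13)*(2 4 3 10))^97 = (2 4 3 10)(7 13)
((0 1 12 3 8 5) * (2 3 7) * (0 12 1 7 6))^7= (0 6 12 5 8 3 2 7)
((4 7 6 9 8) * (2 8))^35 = ((2 8 4 7 6 9))^35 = (2 9 6 7 4 8)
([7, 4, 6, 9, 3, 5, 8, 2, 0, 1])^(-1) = (0 8 6 2 7)(1 9 3 4)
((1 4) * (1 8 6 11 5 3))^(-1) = (1 3 5 11 6 8 4)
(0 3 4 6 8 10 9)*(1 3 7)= (0 7 1 3 4 6 8 10 9)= [7, 3, 2, 4, 6, 5, 8, 1, 10, 0, 9]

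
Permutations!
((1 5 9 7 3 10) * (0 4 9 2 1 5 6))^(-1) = ((0 4 9 7 3 10 5 2 1 6))^(-1) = (0 6 1 2 5 10 3 7 9 4)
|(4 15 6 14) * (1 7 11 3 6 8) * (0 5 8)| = |(0 5 8 1 7 11 3 6 14 4 15)| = 11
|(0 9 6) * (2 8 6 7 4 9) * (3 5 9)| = 20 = |(0 2 8 6)(3 5 9 7 4)|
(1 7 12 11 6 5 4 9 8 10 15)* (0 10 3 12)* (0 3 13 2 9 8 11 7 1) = [10, 1, 9, 12, 8, 4, 5, 3, 13, 11, 15, 6, 7, 2, 14, 0] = (0 10 15)(2 9 11 6 5 4 8 13)(3 12 7)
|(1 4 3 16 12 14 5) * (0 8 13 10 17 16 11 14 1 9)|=|(0 8 13 10 17 16 12 1 4 3 11 14 5 9)|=14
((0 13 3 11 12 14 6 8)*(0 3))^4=(3 6 12)(8 14 11)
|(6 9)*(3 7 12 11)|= 4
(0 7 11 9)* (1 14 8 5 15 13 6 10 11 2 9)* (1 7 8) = [8, 14, 9, 3, 4, 15, 10, 2, 5, 0, 11, 7, 12, 6, 1, 13] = (0 8 5 15 13 6 10 11 7 2 9)(1 14)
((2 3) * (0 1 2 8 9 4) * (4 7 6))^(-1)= ((0 1 2 3 8 9 7 6 4))^(-1)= (0 4 6 7 9 8 3 2 1)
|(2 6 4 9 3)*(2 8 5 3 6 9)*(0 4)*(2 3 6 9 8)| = |(9)(0 4 3 2 8 5 6)| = 7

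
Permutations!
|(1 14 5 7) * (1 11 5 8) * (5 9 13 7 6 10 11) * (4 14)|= 28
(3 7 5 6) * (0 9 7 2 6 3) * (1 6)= (0 9 7 5 3 2 1 6)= [9, 6, 1, 2, 4, 3, 0, 5, 8, 7]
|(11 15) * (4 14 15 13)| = |(4 14 15 11 13)| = 5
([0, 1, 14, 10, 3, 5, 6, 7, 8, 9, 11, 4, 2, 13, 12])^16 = [0, 1, 14, 3, 4, 5, 6, 7, 8, 9, 10, 11, 2, 13, 12]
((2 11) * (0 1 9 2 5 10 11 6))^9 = (11)(0 6 2 9 1)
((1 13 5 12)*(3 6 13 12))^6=(3 13)(5 6)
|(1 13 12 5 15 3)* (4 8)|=|(1 13 12 5 15 3)(4 8)|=6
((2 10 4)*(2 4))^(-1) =(2 10)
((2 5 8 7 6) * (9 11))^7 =((2 5 8 7 6)(9 11))^7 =(2 8 6 5 7)(9 11)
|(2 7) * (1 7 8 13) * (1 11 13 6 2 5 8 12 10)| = 8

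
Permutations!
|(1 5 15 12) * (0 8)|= |(0 8)(1 5 15 12)|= 4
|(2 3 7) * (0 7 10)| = 5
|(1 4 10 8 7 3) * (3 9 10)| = |(1 4 3)(7 9 10 8)| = 12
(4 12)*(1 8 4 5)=(1 8 4 12 5)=[0, 8, 2, 3, 12, 1, 6, 7, 4, 9, 10, 11, 5]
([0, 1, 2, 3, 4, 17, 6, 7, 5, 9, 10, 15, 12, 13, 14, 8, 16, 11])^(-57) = (5 15 17 8 11)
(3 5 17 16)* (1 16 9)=(1 16 3 5 17 9)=[0, 16, 2, 5, 4, 17, 6, 7, 8, 1, 10, 11, 12, 13, 14, 15, 3, 9]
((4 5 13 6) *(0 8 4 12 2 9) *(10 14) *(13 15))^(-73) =(0 12 15 8 2 13 4 9 6 5)(10 14)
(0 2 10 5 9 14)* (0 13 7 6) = (0 2 10 5 9 14 13 7 6) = [2, 1, 10, 3, 4, 9, 0, 6, 8, 14, 5, 11, 12, 7, 13]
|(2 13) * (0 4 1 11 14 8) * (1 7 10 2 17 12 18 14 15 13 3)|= |(0 4 7 10 2 3 1 11 15 13 17 12 18 14 8)|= 15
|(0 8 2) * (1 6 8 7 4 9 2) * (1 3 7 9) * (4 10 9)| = |(0 4 1 6 8 3 7 10 9 2)| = 10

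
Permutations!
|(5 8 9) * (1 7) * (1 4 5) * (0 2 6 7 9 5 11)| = 6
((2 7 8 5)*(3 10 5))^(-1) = ((2 7 8 3 10 5))^(-1) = (2 5 10 3 8 7)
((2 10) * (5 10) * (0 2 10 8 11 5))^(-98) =(5 8 11)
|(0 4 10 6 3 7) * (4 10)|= 5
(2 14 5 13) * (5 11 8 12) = [0, 1, 14, 3, 4, 13, 6, 7, 12, 9, 10, 8, 5, 2, 11] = (2 14 11 8 12 5 13)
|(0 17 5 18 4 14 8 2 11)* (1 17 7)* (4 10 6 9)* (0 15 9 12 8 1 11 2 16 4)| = |(0 7 11 15 9)(1 17 5 18 10 6 12 8 16 4 14)| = 55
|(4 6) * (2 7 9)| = 6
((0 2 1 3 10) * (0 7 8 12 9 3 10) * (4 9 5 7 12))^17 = (0 7 2 8 1 4 10 9 12 3 5)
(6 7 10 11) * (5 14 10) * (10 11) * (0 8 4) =(0 8 4)(5 14 11 6 7) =[8, 1, 2, 3, 0, 14, 7, 5, 4, 9, 10, 6, 12, 13, 11]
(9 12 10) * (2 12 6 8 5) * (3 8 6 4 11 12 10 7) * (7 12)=(12)(2 10 9 4 11 7 3 8 5)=[0, 1, 10, 8, 11, 2, 6, 3, 5, 4, 9, 7, 12]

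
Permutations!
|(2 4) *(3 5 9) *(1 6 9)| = 10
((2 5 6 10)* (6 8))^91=(2 5 8 6 10)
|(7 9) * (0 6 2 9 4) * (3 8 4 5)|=9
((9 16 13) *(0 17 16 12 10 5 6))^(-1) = ((0 17 16 13 9 12 10 5 6))^(-1) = (0 6 5 10 12 9 13 16 17)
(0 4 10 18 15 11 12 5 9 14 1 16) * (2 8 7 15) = (0 4 10 18 2 8 7 15 11 12 5 9 14 1 16) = [4, 16, 8, 3, 10, 9, 6, 15, 7, 14, 18, 12, 5, 13, 1, 11, 0, 17, 2]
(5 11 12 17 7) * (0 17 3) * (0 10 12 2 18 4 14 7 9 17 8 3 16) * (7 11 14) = (0 8 3 10 12 16)(2 18 4 7 5 14 11)(9 17) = [8, 1, 18, 10, 7, 14, 6, 5, 3, 17, 12, 2, 16, 13, 11, 15, 0, 9, 4]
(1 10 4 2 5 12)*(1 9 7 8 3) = (1 10 4 2 5 12 9 7 8 3) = [0, 10, 5, 1, 2, 12, 6, 8, 3, 7, 4, 11, 9]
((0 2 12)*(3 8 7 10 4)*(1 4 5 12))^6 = (0 7 1 5 3)(2 10 4 12 8) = ((0 2 1 4 3 8 7 10 5 12))^6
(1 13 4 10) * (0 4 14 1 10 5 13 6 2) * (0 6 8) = [4, 8, 6, 3, 5, 13, 2, 7, 0, 9, 10, 11, 12, 14, 1] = (0 4 5 13 14 1 8)(2 6)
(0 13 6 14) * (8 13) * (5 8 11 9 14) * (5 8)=(0 11 9 14)(6 8 13)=[11, 1, 2, 3, 4, 5, 8, 7, 13, 14, 10, 9, 12, 6, 0]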